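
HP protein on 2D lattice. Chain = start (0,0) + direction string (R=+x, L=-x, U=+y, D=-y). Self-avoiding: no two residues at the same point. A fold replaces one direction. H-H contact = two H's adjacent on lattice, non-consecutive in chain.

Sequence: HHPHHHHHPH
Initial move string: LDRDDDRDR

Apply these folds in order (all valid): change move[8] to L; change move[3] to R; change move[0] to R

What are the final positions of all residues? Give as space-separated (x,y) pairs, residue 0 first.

Initial moves: LDRDDDRDR
Fold: move[8]->L => LDRDDDRDL (positions: [(0, 0), (-1, 0), (-1, -1), (0, -1), (0, -2), (0, -3), (0, -4), (1, -4), (1, -5), (0, -5)])
Fold: move[3]->R => LDRRDDRDL (positions: [(0, 0), (-1, 0), (-1, -1), (0, -1), (1, -1), (1, -2), (1, -3), (2, -3), (2, -4), (1, -4)])
Fold: move[0]->R => RDRRDDRDL (positions: [(0, 0), (1, 0), (1, -1), (2, -1), (3, -1), (3, -2), (3, -3), (4, -3), (4, -4), (3, -4)])

Answer: (0,0) (1,0) (1,-1) (2,-1) (3,-1) (3,-2) (3,-3) (4,-3) (4,-4) (3,-4)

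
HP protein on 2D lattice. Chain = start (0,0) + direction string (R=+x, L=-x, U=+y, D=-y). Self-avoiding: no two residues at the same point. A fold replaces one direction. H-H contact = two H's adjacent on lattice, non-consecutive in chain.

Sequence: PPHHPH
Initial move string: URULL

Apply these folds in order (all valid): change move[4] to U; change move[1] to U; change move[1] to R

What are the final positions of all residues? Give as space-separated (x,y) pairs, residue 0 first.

Answer: (0,0) (0,1) (1,1) (1,2) (0,2) (0,3)

Derivation:
Initial moves: URULL
Fold: move[4]->U => URULU (positions: [(0, 0), (0, 1), (1, 1), (1, 2), (0, 2), (0, 3)])
Fold: move[1]->U => UUULU (positions: [(0, 0), (0, 1), (0, 2), (0, 3), (-1, 3), (-1, 4)])
Fold: move[1]->R => URULU (positions: [(0, 0), (0, 1), (1, 1), (1, 2), (0, 2), (0, 3)])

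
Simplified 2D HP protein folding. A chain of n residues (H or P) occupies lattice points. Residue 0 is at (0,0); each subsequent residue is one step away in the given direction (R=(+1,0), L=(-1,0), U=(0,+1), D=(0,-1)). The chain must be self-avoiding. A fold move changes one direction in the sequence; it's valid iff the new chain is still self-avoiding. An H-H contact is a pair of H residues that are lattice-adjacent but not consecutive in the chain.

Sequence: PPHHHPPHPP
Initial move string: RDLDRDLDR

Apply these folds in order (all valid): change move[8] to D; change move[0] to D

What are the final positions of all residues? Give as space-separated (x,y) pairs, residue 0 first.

Answer: (0,0) (0,-1) (0,-2) (-1,-2) (-1,-3) (0,-3) (0,-4) (-1,-4) (-1,-5) (-1,-6)

Derivation:
Initial moves: RDLDRDLDR
Fold: move[8]->D => RDLDRDLDD (positions: [(0, 0), (1, 0), (1, -1), (0, -1), (0, -2), (1, -2), (1, -3), (0, -3), (0, -4), (0, -5)])
Fold: move[0]->D => DDLDRDLDD (positions: [(0, 0), (0, -1), (0, -2), (-1, -2), (-1, -3), (0, -3), (0, -4), (-1, -4), (-1, -5), (-1, -6)])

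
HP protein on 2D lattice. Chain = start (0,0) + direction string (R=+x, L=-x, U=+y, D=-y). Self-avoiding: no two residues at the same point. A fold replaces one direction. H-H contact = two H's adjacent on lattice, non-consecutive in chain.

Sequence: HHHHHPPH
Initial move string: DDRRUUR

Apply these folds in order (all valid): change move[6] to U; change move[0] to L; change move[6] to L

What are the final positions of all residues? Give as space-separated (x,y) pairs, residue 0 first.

Initial moves: DDRRUUR
Fold: move[6]->U => DDRRUUU (positions: [(0, 0), (0, -1), (0, -2), (1, -2), (2, -2), (2, -1), (2, 0), (2, 1)])
Fold: move[0]->L => LDRRUUU (positions: [(0, 0), (-1, 0), (-1, -1), (0, -1), (1, -1), (1, 0), (1, 1), (1, 2)])
Fold: move[6]->L => LDRRUUL (positions: [(0, 0), (-1, 0), (-1, -1), (0, -1), (1, -1), (1, 0), (1, 1), (0, 1)])

Answer: (0,0) (-1,0) (-1,-1) (0,-1) (1,-1) (1,0) (1,1) (0,1)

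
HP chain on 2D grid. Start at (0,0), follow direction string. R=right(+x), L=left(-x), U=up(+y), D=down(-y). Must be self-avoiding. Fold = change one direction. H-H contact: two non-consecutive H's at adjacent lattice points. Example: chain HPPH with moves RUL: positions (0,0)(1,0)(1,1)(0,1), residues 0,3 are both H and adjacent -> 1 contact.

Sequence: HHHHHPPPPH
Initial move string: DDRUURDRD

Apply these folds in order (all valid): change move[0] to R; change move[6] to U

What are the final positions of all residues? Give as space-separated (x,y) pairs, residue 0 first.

Initial moves: DDRUURDRD
Fold: move[0]->R => RDRUURDRD (positions: [(0, 0), (1, 0), (1, -1), (2, -1), (2, 0), (2, 1), (3, 1), (3, 0), (4, 0), (4, -1)])
Fold: move[6]->U => RDRUURURD (positions: [(0, 0), (1, 0), (1, -1), (2, -1), (2, 0), (2, 1), (3, 1), (3, 2), (4, 2), (4, 1)])

Answer: (0,0) (1,0) (1,-1) (2,-1) (2,0) (2,1) (3,1) (3,2) (4,2) (4,1)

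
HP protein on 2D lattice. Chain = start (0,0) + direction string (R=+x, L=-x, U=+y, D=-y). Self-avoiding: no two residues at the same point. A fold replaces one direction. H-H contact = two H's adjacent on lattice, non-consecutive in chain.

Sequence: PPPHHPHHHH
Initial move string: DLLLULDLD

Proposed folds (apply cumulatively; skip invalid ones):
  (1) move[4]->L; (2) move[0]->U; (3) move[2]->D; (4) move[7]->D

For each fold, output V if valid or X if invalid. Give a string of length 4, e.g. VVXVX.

Answer: VVVV

Derivation:
Initial: DLLLULDLD -> [(0, 0), (0, -1), (-1, -1), (-2, -1), (-3, -1), (-3, 0), (-4, 0), (-4, -1), (-5, -1), (-5, -2)]
Fold 1: move[4]->L => DLLLLLDLD VALID
Fold 2: move[0]->U => ULLLLLDLD VALID
Fold 3: move[2]->D => ULDLLLDLD VALID
Fold 4: move[7]->D => ULDLLLDDD VALID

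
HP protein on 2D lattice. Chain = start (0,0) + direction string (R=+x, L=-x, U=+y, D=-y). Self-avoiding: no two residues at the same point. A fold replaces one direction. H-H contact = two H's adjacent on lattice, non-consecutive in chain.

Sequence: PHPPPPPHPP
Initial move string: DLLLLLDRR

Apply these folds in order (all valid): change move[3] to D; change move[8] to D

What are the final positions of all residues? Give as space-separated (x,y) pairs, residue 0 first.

Answer: (0,0) (0,-1) (-1,-1) (-2,-1) (-2,-2) (-3,-2) (-4,-2) (-4,-3) (-3,-3) (-3,-4)

Derivation:
Initial moves: DLLLLLDRR
Fold: move[3]->D => DLLDLLDRR (positions: [(0, 0), (0, -1), (-1, -1), (-2, -1), (-2, -2), (-3, -2), (-4, -2), (-4, -3), (-3, -3), (-2, -3)])
Fold: move[8]->D => DLLDLLDRD (positions: [(0, 0), (0, -1), (-1, -1), (-2, -1), (-2, -2), (-3, -2), (-4, -2), (-4, -3), (-3, -3), (-3, -4)])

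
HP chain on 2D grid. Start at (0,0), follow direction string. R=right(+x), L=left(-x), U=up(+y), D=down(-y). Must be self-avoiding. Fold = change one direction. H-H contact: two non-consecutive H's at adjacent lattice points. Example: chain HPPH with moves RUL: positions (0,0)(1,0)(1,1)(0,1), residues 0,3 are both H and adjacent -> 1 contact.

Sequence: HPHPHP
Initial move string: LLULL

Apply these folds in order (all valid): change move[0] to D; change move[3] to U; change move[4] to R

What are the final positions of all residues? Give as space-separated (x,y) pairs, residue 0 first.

Initial moves: LLULL
Fold: move[0]->D => DLULL (positions: [(0, 0), (0, -1), (-1, -1), (-1, 0), (-2, 0), (-3, 0)])
Fold: move[3]->U => DLUUL (positions: [(0, 0), (0, -1), (-1, -1), (-1, 0), (-1, 1), (-2, 1)])
Fold: move[4]->R => DLUUR (positions: [(0, 0), (0, -1), (-1, -1), (-1, 0), (-1, 1), (0, 1)])

Answer: (0,0) (0,-1) (-1,-1) (-1,0) (-1,1) (0,1)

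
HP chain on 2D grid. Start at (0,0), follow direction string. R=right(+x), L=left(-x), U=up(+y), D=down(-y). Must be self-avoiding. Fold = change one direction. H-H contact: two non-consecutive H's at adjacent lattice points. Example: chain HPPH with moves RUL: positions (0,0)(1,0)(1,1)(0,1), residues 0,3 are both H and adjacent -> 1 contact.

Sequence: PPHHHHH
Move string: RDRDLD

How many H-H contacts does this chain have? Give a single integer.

Answer: 1

Derivation:
Positions: [(0, 0), (1, 0), (1, -1), (2, -1), (2, -2), (1, -2), (1, -3)]
H-H contact: residue 2 @(1,-1) - residue 5 @(1, -2)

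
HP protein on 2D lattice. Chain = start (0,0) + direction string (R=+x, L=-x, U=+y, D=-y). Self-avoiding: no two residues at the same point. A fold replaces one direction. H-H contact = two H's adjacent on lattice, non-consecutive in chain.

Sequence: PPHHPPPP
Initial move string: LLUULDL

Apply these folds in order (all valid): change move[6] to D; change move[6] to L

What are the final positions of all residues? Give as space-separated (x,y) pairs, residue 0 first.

Answer: (0,0) (-1,0) (-2,0) (-2,1) (-2,2) (-3,2) (-3,1) (-4,1)

Derivation:
Initial moves: LLUULDL
Fold: move[6]->D => LLUULDD (positions: [(0, 0), (-1, 0), (-2, 0), (-2, 1), (-2, 2), (-3, 2), (-3, 1), (-3, 0)])
Fold: move[6]->L => LLUULDL (positions: [(0, 0), (-1, 0), (-2, 0), (-2, 1), (-2, 2), (-3, 2), (-3, 1), (-4, 1)])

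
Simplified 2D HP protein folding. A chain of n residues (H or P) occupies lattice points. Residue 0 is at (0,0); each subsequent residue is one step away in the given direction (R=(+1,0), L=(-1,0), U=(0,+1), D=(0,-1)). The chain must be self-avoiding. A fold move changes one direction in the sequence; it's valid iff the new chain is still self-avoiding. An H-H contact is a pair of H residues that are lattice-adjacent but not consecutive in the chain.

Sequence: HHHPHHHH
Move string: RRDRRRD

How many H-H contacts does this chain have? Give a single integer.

Positions: [(0, 0), (1, 0), (2, 0), (2, -1), (3, -1), (4, -1), (5, -1), (5, -2)]
No H-H contacts found.

Answer: 0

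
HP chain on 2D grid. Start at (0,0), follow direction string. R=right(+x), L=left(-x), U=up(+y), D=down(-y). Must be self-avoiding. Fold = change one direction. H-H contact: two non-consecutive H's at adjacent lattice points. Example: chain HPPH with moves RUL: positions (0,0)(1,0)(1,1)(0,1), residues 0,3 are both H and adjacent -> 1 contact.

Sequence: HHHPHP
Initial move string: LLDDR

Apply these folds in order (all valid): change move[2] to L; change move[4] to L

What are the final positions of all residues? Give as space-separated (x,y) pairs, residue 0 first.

Initial moves: LLDDR
Fold: move[2]->L => LLLDR (positions: [(0, 0), (-1, 0), (-2, 0), (-3, 0), (-3, -1), (-2, -1)])
Fold: move[4]->L => LLLDL (positions: [(0, 0), (-1, 0), (-2, 0), (-3, 0), (-3, -1), (-4, -1)])

Answer: (0,0) (-1,0) (-2,0) (-3,0) (-3,-1) (-4,-1)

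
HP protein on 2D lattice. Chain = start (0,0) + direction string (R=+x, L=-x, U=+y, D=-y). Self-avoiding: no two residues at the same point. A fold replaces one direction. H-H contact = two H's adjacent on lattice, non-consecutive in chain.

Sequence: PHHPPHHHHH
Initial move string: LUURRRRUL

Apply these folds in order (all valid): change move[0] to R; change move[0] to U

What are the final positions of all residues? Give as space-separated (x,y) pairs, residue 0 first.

Initial moves: LUURRRRUL
Fold: move[0]->R => RUURRRRUL (positions: [(0, 0), (1, 0), (1, 1), (1, 2), (2, 2), (3, 2), (4, 2), (5, 2), (5, 3), (4, 3)])
Fold: move[0]->U => UUURRRRUL (positions: [(0, 0), (0, 1), (0, 2), (0, 3), (1, 3), (2, 3), (3, 3), (4, 3), (4, 4), (3, 4)])

Answer: (0,0) (0,1) (0,2) (0,3) (1,3) (2,3) (3,3) (4,3) (4,4) (3,4)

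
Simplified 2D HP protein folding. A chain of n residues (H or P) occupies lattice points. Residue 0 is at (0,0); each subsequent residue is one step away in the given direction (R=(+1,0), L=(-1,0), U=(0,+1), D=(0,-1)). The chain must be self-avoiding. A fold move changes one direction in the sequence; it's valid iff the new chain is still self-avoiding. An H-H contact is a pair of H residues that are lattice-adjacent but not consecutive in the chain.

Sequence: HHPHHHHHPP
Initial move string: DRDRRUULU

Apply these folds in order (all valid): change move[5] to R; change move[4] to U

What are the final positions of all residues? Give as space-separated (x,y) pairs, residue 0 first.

Initial moves: DRDRRUULU
Fold: move[5]->R => DRDRRRULU (positions: [(0, 0), (0, -1), (1, -1), (1, -2), (2, -2), (3, -2), (4, -2), (4, -1), (3, -1), (3, 0)])
Fold: move[4]->U => DRDRURULU (positions: [(0, 0), (0, -1), (1, -1), (1, -2), (2, -2), (2, -1), (3, -1), (3, 0), (2, 0), (2, 1)])

Answer: (0,0) (0,-1) (1,-1) (1,-2) (2,-2) (2,-1) (3,-1) (3,0) (2,0) (2,1)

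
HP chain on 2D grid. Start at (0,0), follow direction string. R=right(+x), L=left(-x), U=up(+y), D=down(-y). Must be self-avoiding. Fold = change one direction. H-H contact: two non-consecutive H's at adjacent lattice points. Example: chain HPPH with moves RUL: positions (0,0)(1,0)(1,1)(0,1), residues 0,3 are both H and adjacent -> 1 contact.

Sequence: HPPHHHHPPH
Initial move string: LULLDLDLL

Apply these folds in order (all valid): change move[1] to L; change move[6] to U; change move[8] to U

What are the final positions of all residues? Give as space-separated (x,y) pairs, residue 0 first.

Initial moves: LULLDLDLL
Fold: move[1]->L => LLLLDLDLL (positions: [(0, 0), (-1, 0), (-2, 0), (-3, 0), (-4, 0), (-4, -1), (-5, -1), (-5, -2), (-6, -2), (-7, -2)])
Fold: move[6]->U => LLLLDLULL (positions: [(0, 0), (-1, 0), (-2, 0), (-3, 0), (-4, 0), (-4, -1), (-5, -1), (-5, 0), (-6, 0), (-7, 0)])
Fold: move[8]->U => LLLLDLULU (positions: [(0, 0), (-1, 0), (-2, 0), (-3, 0), (-4, 0), (-4, -1), (-5, -1), (-5, 0), (-6, 0), (-6, 1)])

Answer: (0,0) (-1,0) (-2,0) (-3,0) (-4,0) (-4,-1) (-5,-1) (-5,0) (-6,0) (-6,1)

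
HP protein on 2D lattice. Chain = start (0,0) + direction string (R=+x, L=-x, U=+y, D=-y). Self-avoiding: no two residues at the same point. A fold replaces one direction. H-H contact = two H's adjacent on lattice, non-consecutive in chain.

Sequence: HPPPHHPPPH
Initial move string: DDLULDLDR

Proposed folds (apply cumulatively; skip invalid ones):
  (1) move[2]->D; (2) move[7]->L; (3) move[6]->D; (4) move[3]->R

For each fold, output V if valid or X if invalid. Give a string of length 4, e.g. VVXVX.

Answer: XXVX

Derivation:
Initial: DDLULDLDR -> [(0, 0), (0, -1), (0, -2), (-1, -2), (-1, -1), (-2, -1), (-2, -2), (-3, -2), (-3, -3), (-2, -3)]
Fold 1: move[2]->D => DDDULDLDR INVALID (collision), skipped
Fold 2: move[7]->L => DDLULDLLR INVALID (collision), skipped
Fold 3: move[6]->D => DDLULDDDR VALID
Fold 4: move[3]->R => DDLRLDDDR INVALID (collision), skipped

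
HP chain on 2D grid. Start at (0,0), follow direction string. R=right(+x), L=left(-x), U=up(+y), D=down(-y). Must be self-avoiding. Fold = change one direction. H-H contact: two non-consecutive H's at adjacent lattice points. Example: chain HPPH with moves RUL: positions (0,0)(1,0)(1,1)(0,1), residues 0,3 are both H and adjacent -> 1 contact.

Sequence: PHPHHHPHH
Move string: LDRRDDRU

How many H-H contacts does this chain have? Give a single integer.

Positions: [(0, 0), (-1, 0), (-1, -1), (0, -1), (1, -1), (1, -2), (1, -3), (2, -3), (2, -2)]
H-H contact: residue 5 @(1,-2) - residue 8 @(2, -2)

Answer: 1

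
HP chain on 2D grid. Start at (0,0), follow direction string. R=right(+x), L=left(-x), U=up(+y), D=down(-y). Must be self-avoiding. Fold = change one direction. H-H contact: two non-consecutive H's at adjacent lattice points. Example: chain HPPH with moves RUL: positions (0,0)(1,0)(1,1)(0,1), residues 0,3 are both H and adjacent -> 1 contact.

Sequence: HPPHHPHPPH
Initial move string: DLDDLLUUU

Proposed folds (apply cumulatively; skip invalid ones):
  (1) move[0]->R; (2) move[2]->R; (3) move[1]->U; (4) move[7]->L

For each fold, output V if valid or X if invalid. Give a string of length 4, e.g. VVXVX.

Answer: XXXV

Derivation:
Initial: DLDDLLUUU -> [(0, 0), (0, -1), (-1, -1), (-1, -2), (-1, -3), (-2, -3), (-3, -3), (-3, -2), (-3, -1), (-3, 0)]
Fold 1: move[0]->R => RLDDLLUUU INVALID (collision), skipped
Fold 2: move[2]->R => DLRDLLUUU INVALID (collision), skipped
Fold 3: move[1]->U => DUDDLLUUU INVALID (collision), skipped
Fold 4: move[7]->L => DLDDLLULU VALID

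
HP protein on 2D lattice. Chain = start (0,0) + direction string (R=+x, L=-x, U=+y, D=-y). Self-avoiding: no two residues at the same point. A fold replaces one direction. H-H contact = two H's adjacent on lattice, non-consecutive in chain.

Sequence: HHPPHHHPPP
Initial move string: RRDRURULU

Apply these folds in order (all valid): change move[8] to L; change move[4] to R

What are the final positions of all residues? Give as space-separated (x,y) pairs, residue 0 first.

Initial moves: RRDRURULU
Fold: move[8]->L => RRDRURULL (positions: [(0, 0), (1, 0), (2, 0), (2, -1), (3, -1), (3, 0), (4, 0), (4, 1), (3, 1), (2, 1)])
Fold: move[4]->R => RRDRRRULL (positions: [(0, 0), (1, 0), (2, 0), (2, -1), (3, -1), (4, -1), (5, -1), (5, 0), (4, 0), (3, 0)])

Answer: (0,0) (1,0) (2,0) (2,-1) (3,-1) (4,-1) (5,-1) (5,0) (4,0) (3,0)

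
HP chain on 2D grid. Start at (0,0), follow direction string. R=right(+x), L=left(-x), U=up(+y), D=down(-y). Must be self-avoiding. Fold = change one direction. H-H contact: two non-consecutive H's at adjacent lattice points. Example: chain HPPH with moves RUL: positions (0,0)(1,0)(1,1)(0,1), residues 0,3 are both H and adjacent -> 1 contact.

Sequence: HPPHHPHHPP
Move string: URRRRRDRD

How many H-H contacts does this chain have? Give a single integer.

Positions: [(0, 0), (0, 1), (1, 1), (2, 1), (3, 1), (4, 1), (5, 1), (5, 0), (6, 0), (6, -1)]
No H-H contacts found.

Answer: 0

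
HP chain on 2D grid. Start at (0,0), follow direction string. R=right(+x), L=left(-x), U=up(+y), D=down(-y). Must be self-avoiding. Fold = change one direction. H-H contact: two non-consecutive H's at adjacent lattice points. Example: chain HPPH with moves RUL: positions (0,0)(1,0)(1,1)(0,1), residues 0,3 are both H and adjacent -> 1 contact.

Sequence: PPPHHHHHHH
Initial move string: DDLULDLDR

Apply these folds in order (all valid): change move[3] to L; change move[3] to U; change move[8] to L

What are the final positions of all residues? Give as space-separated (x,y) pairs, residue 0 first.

Answer: (0,0) (0,-1) (0,-2) (-1,-2) (-1,-1) (-2,-1) (-2,-2) (-3,-2) (-3,-3) (-4,-3)

Derivation:
Initial moves: DDLULDLDR
Fold: move[3]->L => DDLLLDLDR (positions: [(0, 0), (0, -1), (0, -2), (-1, -2), (-2, -2), (-3, -2), (-3, -3), (-4, -3), (-4, -4), (-3, -4)])
Fold: move[3]->U => DDLULDLDR (positions: [(0, 0), (0, -1), (0, -2), (-1, -2), (-1, -1), (-2, -1), (-2, -2), (-3, -2), (-3, -3), (-2, -3)])
Fold: move[8]->L => DDLULDLDL (positions: [(0, 0), (0, -1), (0, -2), (-1, -2), (-1, -1), (-2, -1), (-2, -2), (-3, -2), (-3, -3), (-4, -3)])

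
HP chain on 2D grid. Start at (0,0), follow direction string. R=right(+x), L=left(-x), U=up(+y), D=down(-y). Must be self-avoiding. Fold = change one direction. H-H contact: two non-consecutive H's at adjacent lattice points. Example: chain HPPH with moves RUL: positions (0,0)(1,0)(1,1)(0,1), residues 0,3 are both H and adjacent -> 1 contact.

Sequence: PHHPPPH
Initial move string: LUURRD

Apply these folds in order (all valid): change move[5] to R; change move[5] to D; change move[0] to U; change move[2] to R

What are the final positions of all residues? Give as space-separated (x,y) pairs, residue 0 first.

Answer: (0,0) (0,1) (0,2) (1,2) (2,2) (3,2) (3,1)

Derivation:
Initial moves: LUURRD
Fold: move[5]->R => LUURRR (positions: [(0, 0), (-1, 0), (-1, 1), (-1, 2), (0, 2), (1, 2), (2, 2)])
Fold: move[5]->D => LUURRD (positions: [(0, 0), (-1, 0), (-1, 1), (-1, 2), (0, 2), (1, 2), (1, 1)])
Fold: move[0]->U => UUURRD (positions: [(0, 0), (0, 1), (0, 2), (0, 3), (1, 3), (2, 3), (2, 2)])
Fold: move[2]->R => UURRRD (positions: [(0, 0), (0, 1), (0, 2), (1, 2), (2, 2), (3, 2), (3, 1)])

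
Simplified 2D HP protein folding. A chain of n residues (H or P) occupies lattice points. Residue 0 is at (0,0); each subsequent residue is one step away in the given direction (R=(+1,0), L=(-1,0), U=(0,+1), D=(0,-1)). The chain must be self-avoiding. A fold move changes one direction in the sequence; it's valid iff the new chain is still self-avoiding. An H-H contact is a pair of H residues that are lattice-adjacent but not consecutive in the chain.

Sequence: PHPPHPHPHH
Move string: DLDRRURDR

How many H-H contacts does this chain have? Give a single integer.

Positions: [(0, 0), (0, -1), (-1, -1), (-1, -2), (0, -2), (1, -2), (1, -1), (2, -1), (2, -2), (3, -2)]
H-H contact: residue 1 @(0,-1) - residue 6 @(1, -1)
H-H contact: residue 1 @(0,-1) - residue 4 @(0, -2)

Answer: 2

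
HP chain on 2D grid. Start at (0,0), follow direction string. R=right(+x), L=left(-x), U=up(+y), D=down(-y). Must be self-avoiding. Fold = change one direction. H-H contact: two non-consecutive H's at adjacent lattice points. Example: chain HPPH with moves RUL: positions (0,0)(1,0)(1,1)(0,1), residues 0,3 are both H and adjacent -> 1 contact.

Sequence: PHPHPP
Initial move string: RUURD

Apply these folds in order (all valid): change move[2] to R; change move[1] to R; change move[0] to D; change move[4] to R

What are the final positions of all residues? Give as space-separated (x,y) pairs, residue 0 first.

Initial moves: RUURD
Fold: move[2]->R => RURRD (positions: [(0, 0), (1, 0), (1, 1), (2, 1), (3, 1), (3, 0)])
Fold: move[1]->R => RRRRD (positions: [(0, 0), (1, 0), (2, 0), (3, 0), (4, 0), (4, -1)])
Fold: move[0]->D => DRRRD (positions: [(0, 0), (0, -1), (1, -1), (2, -1), (3, -1), (3, -2)])
Fold: move[4]->R => DRRRR (positions: [(0, 0), (0, -1), (1, -1), (2, -1), (3, -1), (4, -1)])

Answer: (0,0) (0,-1) (1,-1) (2,-1) (3,-1) (4,-1)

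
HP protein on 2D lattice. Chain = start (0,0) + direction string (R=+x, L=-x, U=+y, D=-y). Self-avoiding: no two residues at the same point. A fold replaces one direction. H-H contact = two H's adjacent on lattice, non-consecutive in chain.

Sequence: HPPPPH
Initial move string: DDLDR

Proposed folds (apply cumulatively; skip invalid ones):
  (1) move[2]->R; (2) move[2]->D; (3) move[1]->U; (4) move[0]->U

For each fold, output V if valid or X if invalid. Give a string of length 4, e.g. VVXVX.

Initial: DDLDR -> [(0, 0), (0, -1), (0, -2), (-1, -2), (-1, -3), (0, -3)]
Fold 1: move[2]->R => DDRDR VALID
Fold 2: move[2]->D => DDDDR VALID
Fold 3: move[1]->U => DUDDR INVALID (collision), skipped
Fold 4: move[0]->U => UDDDR INVALID (collision), skipped

Answer: VVXX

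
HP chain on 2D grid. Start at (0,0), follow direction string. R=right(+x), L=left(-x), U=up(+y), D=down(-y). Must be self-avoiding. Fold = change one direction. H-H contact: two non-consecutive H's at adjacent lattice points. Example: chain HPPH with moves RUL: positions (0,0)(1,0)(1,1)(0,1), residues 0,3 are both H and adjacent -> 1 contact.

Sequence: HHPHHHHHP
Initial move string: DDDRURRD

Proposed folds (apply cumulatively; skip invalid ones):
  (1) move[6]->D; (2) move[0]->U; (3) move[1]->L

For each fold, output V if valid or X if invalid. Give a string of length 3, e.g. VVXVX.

Answer: VXX

Derivation:
Initial: DDDRURRD -> [(0, 0), (0, -1), (0, -2), (0, -3), (1, -3), (1, -2), (2, -2), (3, -2), (3, -3)]
Fold 1: move[6]->D => DDDRURDD VALID
Fold 2: move[0]->U => UDDRURDD INVALID (collision), skipped
Fold 3: move[1]->L => DLDRURDD INVALID (collision), skipped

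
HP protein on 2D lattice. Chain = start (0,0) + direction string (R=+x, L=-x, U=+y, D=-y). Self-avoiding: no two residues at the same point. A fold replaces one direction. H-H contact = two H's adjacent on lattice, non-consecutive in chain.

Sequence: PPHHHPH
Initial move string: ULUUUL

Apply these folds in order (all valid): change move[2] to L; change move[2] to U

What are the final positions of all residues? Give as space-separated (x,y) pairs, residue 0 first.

Initial moves: ULUUUL
Fold: move[2]->L => ULLUUL (positions: [(0, 0), (0, 1), (-1, 1), (-2, 1), (-2, 2), (-2, 3), (-3, 3)])
Fold: move[2]->U => ULUUUL (positions: [(0, 0), (0, 1), (-1, 1), (-1, 2), (-1, 3), (-1, 4), (-2, 4)])

Answer: (0,0) (0,1) (-1,1) (-1,2) (-1,3) (-1,4) (-2,4)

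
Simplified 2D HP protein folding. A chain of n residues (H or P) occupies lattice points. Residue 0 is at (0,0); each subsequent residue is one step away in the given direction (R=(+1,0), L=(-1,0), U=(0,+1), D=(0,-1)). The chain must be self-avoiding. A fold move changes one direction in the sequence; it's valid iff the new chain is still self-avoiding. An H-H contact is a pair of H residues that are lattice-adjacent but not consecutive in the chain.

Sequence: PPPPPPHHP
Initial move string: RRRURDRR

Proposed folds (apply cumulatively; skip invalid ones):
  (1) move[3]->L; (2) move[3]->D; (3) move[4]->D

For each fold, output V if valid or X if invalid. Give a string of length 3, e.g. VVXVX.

Answer: XVV

Derivation:
Initial: RRRURDRR -> [(0, 0), (1, 0), (2, 0), (3, 0), (3, 1), (4, 1), (4, 0), (5, 0), (6, 0)]
Fold 1: move[3]->L => RRRLRDRR INVALID (collision), skipped
Fold 2: move[3]->D => RRRDRDRR VALID
Fold 3: move[4]->D => RRRDDDRR VALID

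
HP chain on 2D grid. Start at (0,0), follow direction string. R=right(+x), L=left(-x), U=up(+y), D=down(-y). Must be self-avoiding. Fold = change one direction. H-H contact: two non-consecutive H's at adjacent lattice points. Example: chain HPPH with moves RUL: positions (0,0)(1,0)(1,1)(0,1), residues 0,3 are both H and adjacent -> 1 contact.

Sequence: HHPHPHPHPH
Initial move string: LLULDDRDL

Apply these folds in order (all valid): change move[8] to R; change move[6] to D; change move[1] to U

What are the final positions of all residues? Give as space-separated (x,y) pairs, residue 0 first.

Initial moves: LLULDDRDL
Fold: move[8]->R => LLULDDRDR (positions: [(0, 0), (-1, 0), (-2, 0), (-2, 1), (-3, 1), (-3, 0), (-3, -1), (-2, -1), (-2, -2), (-1, -2)])
Fold: move[6]->D => LLULDDDDR (positions: [(0, 0), (-1, 0), (-2, 0), (-2, 1), (-3, 1), (-3, 0), (-3, -1), (-3, -2), (-3, -3), (-2, -3)])
Fold: move[1]->U => LUULDDDDR (positions: [(0, 0), (-1, 0), (-1, 1), (-1, 2), (-2, 2), (-2, 1), (-2, 0), (-2, -1), (-2, -2), (-1, -2)])

Answer: (0,0) (-1,0) (-1,1) (-1,2) (-2,2) (-2,1) (-2,0) (-2,-1) (-2,-2) (-1,-2)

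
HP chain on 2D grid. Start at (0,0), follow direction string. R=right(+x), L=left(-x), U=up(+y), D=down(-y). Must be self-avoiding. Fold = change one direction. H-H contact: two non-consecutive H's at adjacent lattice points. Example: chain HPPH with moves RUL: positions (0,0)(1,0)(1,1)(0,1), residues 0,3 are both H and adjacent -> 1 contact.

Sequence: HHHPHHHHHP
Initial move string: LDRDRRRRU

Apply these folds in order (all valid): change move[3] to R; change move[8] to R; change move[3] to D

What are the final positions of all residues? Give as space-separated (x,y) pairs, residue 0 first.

Answer: (0,0) (-1,0) (-1,-1) (0,-1) (0,-2) (1,-2) (2,-2) (3,-2) (4,-2) (5,-2)

Derivation:
Initial moves: LDRDRRRRU
Fold: move[3]->R => LDRRRRRRU (positions: [(0, 0), (-1, 0), (-1, -1), (0, -1), (1, -1), (2, -1), (3, -1), (4, -1), (5, -1), (5, 0)])
Fold: move[8]->R => LDRRRRRRR (positions: [(0, 0), (-1, 0), (-1, -1), (0, -1), (1, -1), (2, -1), (3, -1), (4, -1), (5, -1), (6, -1)])
Fold: move[3]->D => LDRDRRRRR (positions: [(0, 0), (-1, 0), (-1, -1), (0, -1), (0, -2), (1, -2), (2, -2), (3, -2), (4, -2), (5, -2)])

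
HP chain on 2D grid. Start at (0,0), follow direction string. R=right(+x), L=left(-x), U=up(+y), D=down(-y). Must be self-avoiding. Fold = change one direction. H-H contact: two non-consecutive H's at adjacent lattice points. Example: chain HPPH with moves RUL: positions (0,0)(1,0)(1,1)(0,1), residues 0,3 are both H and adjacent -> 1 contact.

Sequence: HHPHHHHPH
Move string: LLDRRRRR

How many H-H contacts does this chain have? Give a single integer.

Positions: [(0, 0), (-1, 0), (-2, 0), (-2, -1), (-1, -1), (0, -1), (1, -1), (2, -1), (3, -1)]
H-H contact: residue 0 @(0,0) - residue 5 @(0, -1)
H-H contact: residue 1 @(-1,0) - residue 4 @(-1, -1)

Answer: 2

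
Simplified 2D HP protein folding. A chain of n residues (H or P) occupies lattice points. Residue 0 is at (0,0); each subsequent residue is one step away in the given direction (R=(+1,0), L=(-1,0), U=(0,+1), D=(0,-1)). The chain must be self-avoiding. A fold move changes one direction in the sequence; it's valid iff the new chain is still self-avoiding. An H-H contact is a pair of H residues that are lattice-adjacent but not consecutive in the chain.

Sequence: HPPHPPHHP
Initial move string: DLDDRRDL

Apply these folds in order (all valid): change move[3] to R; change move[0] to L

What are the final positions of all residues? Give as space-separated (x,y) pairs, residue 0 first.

Answer: (0,0) (-1,0) (-2,0) (-2,-1) (-1,-1) (0,-1) (1,-1) (1,-2) (0,-2)

Derivation:
Initial moves: DLDDRRDL
Fold: move[3]->R => DLDRRRDL (positions: [(0, 0), (0, -1), (-1, -1), (-1, -2), (0, -2), (1, -2), (2, -2), (2, -3), (1, -3)])
Fold: move[0]->L => LLDRRRDL (positions: [(0, 0), (-1, 0), (-2, 0), (-2, -1), (-1, -1), (0, -1), (1, -1), (1, -2), (0, -2)])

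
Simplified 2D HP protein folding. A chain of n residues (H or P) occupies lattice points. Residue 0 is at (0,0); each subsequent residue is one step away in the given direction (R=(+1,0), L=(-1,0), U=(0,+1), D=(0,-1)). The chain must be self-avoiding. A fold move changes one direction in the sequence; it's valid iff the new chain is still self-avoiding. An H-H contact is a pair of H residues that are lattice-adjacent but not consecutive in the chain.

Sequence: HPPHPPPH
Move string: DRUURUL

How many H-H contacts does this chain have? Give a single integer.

Answer: 1

Derivation:
Positions: [(0, 0), (0, -1), (1, -1), (1, 0), (1, 1), (2, 1), (2, 2), (1, 2)]
H-H contact: residue 0 @(0,0) - residue 3 @(1, 0)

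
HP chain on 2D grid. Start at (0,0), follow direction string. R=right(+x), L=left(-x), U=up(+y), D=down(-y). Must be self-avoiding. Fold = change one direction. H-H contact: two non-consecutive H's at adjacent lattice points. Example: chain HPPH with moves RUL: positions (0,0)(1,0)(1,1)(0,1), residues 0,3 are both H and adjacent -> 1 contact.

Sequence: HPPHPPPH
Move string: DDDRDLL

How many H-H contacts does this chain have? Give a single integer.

Answer: 0

Derivation:
Positions: [(0, 0), (0, -1), (0, -2), (0, -3), (1, -3), (1, -4), (0, -4), (-1, -4)]
No H-H contacts found.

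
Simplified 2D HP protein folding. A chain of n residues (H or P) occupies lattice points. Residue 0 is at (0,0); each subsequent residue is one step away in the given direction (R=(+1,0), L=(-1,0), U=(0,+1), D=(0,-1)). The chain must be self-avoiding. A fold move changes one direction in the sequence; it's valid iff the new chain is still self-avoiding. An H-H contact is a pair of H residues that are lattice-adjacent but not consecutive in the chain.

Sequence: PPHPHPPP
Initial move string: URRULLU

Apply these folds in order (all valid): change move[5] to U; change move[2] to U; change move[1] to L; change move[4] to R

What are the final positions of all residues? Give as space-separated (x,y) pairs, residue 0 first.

Answer: (0,0) (0,1) (-1,1) (-1,2) (-1,3) (0,3) (0,4) (0,5)

Derivation:
Initial moves: URRULLU
Fold: move[5]->U => URRULUU (positions: [(0, 0), (0, 1), (1, 1), (2, 1), (2, 2), (1, 2), (1, 3), (1, 4)])
Fold: move[2]->U => URUULUU (positions: [(0, 0), (0, 1), (1, 1), (1, 2), (1, 3), (0, 3), (0, 4), (0, 5)])
Fold: move[1]->L => ULUULUU (positions: [(0, 0), (0, 1), (-1, 1), (-1, 2), (-1, 3), (-2, 3), (-2, 4), (-2, 5)])
Fold: move[4]->R => ULUURUU (positions: [(0, 0), (0, 1), (-1, 1), (-1, 2), (-1, 3), (0, 3), (0, 4), (0, 5)])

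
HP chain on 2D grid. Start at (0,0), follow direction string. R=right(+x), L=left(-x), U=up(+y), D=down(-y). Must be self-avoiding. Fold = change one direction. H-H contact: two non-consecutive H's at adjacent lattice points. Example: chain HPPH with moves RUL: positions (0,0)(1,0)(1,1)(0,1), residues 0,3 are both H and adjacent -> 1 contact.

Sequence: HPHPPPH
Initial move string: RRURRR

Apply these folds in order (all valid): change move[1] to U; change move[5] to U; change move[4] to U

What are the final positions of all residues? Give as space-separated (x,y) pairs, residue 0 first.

Initial moves: RRURRR
Fold: move[1]->U => RUURRR (positions: [(0, 0), (1, 0), (1, 1), (1, 2), (2, 2), (3, 2), (4, 2)])
Fold: move[5]->U => RUURRU (positions: [(0, 0), (1, 0), (1, 1), (1, 2), (2, 2), (3, 2), (3, 3)])
Fold: move[4]->U => RUURUU (positions: [(0, 0), (1, 0), (1, 1), (1, 2), (2, 2), (2, 3), (2, 4)])

Answer: (0,0) (1,0) (1,1) (1,2) (2,2) (2,3) (2,4)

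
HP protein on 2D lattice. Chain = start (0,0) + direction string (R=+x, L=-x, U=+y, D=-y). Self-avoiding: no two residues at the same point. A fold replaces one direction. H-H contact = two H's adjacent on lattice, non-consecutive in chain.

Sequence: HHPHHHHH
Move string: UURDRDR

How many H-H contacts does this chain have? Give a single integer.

Answer: 1

Derivation:
Positions: [(0, 0), (0, 1), (0, 2), (1, 2), (1, 1), (2, 1), (2, 0), (3, 0)]
H-H contact: residue 1 @(0,1) - residue 4 @(1, 1)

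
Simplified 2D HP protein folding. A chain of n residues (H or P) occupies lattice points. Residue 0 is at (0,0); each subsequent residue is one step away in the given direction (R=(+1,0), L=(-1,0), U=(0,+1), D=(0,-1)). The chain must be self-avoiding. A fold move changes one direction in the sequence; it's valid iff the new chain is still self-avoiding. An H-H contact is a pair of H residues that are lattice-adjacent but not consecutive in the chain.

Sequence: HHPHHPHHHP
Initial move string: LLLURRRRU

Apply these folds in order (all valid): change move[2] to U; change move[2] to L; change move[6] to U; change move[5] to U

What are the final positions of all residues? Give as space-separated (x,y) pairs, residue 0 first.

Answer: (0,0) (-1,0) (-2,0) (-3,0) (-3,1) (-2,1) (-2,2) (-2,3) (-1,3) (-1,4)

Derivation:
Initial moves: LLLURRRRU
Fold: move[2]->U => LLUURRRRU (positions: [(0, 0), (-1, 0), (-2, 0), (-2, 1), (-2, 2), (-1, 2), (0, 2), (1, 2), (2, 2), (2, 3)])
Fold: move[2]->L => LLLURRRRU (positions: [(0, 0), (-1, 0), (-2, 0), (-3, 0), (-3, 1), (-2, 1), (-1, 1), (0, 1), (1, 1), (1, 2)])
Fold: move[6]->U => LLLURRURU (positions: [(0, 0), (-1, 0), (-2, 0), (-3, 0), (-3, 1), (-2, 1), (-1, 1), (-1, 2), (0, 2), (0, 3)])
Fold: move[5]->U => LLLURUURU (positions: [(0, 0), (-1, 0), (-2, 0), (-3, 0), (-3, 1), (-2, 1), (-2, 2), (-2, 3), (-1, 3), (-1, 4)])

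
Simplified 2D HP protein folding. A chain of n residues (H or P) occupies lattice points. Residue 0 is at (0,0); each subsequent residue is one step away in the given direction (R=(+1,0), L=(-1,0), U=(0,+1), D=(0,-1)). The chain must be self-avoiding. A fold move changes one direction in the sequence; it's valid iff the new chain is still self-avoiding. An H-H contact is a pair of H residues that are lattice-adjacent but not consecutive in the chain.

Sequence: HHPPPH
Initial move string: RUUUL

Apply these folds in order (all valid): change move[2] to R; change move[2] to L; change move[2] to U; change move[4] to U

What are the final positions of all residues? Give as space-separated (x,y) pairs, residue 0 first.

Initial moves: RUUUL
Fold: move[2]->R => RURUL (positions: [(0, 0), (1, 0), (1, 1), (2, 1), (2, 2), (1, 2)])
Fold: move[2]->L => RULUL (positions: [(0, 0), (1, 0), (1, 1), (0, 1), (0, 2), (-1, 2)])
Fold: move[2]->U => RUUUL (positions: [(0, 0), (1, 0), (1, 1), (1, 2), (1, 3), (0, 3)])
Fold: move[4]->U => RUUUU (positions: [(0, 0), (1, 0), (1, 1), (1, 2), (1, 3), (1, 4)])

Answer: (0,0) (1,0) (1,1) (1,2) (1,3) (1,4)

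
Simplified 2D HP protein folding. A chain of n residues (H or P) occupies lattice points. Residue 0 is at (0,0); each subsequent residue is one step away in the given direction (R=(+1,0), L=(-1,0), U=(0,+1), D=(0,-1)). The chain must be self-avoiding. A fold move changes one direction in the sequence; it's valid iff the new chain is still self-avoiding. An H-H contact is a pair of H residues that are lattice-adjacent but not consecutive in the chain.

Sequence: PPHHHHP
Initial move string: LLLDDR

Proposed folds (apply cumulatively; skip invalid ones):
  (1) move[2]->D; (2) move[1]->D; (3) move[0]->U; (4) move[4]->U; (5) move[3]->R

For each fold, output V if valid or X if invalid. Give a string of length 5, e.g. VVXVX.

Answer: VVXXV

Derivation:
Initial: LLLDDR -> [(0, 0), (-1, 0), (-2, 0), (-3, 0), (-3, -1), (-3, -2), (-2, -2)]
Fold 1: move[2]->D => LLDDDR VALID
Fold 2: move[1]->D => LDDDDR VALID
Fold 3: move[0]->U => UDDDDR INVALID (collision), skipped
Fold 4: move[4]->U => LDDDUR INVALID (collision), skipped
Fold 5: move[3]->R => LDDRDR VALID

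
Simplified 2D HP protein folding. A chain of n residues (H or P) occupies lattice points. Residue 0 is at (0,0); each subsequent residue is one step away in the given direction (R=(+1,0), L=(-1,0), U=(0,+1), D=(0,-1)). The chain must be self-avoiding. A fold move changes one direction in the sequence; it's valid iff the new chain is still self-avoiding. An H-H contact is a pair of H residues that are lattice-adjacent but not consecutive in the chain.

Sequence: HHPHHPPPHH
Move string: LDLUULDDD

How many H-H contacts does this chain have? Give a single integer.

Positions: [(0, 0), (-1, 0), (-1, -1), (-2, -1), (-2, 0), (-2, 1), (-3, 1), (-3, 0), (-3, -1), (-3, -2)]
H-H contact: residue 1 @(-1,0) - residue 4 @(-2, 0)
H-H contact: residue 3 @(-2,-1) - residue 8 @(-3, -1)

Answer: 2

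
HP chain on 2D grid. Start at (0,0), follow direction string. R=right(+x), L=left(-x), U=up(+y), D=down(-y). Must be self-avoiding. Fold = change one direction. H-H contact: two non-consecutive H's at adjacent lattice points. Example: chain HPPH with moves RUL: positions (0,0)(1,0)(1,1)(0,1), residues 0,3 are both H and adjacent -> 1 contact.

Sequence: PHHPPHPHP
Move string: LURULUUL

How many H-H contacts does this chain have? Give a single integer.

Positions: [(0, 0), (-1, 0), (-1, 1), (0, 1), (0, 2), (-1, 2), (-1, 3), (-1, 4), (-2, 4)]
H-H contact: residue 2 @(-1,1) - residue 5 @(-1, 2)

Answer: 1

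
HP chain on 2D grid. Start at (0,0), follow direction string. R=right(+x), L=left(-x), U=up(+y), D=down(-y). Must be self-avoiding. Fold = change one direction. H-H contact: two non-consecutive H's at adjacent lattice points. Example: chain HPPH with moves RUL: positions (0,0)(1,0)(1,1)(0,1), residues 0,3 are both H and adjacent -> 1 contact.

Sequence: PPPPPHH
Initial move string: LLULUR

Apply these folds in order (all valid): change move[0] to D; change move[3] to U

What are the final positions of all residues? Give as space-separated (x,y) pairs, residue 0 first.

Initial moves: LLULUR
Fold: move[0]->D => DLULUR (positions: [(0, 0), (0, -1), (-1, -1), (-1, 0), (-2, 0), (-2, 1), (-1, 1)])
Fold: move[3]->U => DLUUUR (positions: [(0, 0), (0, -1), (-1, -1), (-1, 0), (-1, 1), (-1, 2), (0, 2)])

Answer: (0,0) (0,-1) (-1,-1) (-1,0) (-1,1) (-1,2) (0,2)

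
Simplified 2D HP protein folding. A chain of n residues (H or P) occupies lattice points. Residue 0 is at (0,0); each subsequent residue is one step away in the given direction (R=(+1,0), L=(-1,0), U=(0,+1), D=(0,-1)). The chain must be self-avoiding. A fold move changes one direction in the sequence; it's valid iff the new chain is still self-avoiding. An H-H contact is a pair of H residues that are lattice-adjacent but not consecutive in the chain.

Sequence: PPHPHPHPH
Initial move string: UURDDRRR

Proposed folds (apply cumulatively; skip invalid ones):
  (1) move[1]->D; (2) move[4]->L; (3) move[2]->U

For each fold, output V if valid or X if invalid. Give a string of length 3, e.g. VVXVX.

Initial: UURDDRRR -> [(0, 0), (0, 1), (0, 2), (1, 2), (1, 1), (1, 0), (2, 0), (3, 0), (4, 0)]
Fold 1: move[1]->D => UDRDDRRR INVALID (collision), skipped
Fold 2: move[4]->L => UURDLRRR INVALID (collision), skipped
Fold 3: move[2]->U => UUUDDRRR INVALID (collision), skipped

Answer: XXX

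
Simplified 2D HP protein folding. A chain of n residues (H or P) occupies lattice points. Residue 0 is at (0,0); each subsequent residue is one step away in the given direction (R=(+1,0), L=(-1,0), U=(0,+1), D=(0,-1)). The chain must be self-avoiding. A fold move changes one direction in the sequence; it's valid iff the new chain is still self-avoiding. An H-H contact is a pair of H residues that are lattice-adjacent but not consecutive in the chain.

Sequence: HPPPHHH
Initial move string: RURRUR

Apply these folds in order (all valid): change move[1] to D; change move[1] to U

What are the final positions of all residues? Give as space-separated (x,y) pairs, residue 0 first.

Answer: (0,0) (1,0) (1,1) (2,1) (3,1) (3,2) (4,2)

Derivation:
Initial moves: RURRUR
Fold: move[1]->D => RDRRUR (positions: [(0, 0), (1, 0), (1, -1), (2, -1), (3, -1), (3, 0), (4, 0)])
Fold: move[1]->U => RURRUR (positions: [(0, 0), (1, 0), (1, 1), (2, 1), (3, 1), (3, 2), (4, 2)])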